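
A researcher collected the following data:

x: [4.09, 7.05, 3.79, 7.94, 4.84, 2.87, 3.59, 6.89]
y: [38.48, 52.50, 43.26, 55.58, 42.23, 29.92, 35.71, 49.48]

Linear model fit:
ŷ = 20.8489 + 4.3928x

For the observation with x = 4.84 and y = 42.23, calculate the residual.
Residual = 0.1199

The residual is the difference between the actual value and the predicted value:

Residual = y - ŷ

Step 1: Calculate predicted value
ŷ = 20.8489 + 4.3928 × 4.84
ŷ = 42.1101

Step 2: Calculate residual
Residual = 42.23 - 42.1101
Residual = 0.1199

Sign check: y > ŷ, so the point is above the line and the fit underestimates here.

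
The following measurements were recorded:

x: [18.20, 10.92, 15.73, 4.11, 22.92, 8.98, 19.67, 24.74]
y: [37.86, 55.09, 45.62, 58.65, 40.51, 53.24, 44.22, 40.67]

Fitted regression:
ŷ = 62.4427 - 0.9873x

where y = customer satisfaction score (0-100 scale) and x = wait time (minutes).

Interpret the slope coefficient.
For each additional minute of wait time, predicted satisfaction score decreases by approximately 0.9873 points.

β₁ = -0.9873 is the change in predicted satisfaction score (points) per additional minute of wait time.

Interpretation:
- Wait time up by 1 minute → predicted satisfaction score decreases by 0.9873 points
- This is a linear approximation: the same per-unit change is assumed across the whole observed x range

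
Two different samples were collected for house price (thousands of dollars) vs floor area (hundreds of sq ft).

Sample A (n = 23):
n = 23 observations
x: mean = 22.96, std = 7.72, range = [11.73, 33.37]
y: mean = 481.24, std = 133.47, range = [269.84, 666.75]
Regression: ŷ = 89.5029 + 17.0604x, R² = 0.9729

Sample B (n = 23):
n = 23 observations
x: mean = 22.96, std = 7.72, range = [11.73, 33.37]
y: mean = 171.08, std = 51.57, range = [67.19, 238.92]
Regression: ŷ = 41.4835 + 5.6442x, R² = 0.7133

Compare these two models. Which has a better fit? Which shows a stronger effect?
Model A has the better fit (R² = 0.9729 vs 0.7133). Model A shows the stronger effect (|β₁| = 17.0604 vs 5.6442).

Model Comparison:

Goodness of fit (R²):
- Model A: R² = 0.9729 → 97.29% of variance in house price explained
- Model B: R² = 0.7133 → 71.33% of variance in house price explained
- 0.9729 > 0.7133 → Model A has the better fit

Which has the larger per-hundred sq ft effect? (|β₁|)
- Model A: β₁ = 17.0604 → predicted house price rises 17.0604 thousand dollars per additional hundred sq ft of floor area
- Model B: β₁ = 5.6442 → predicted house price rises 5.6442 thousand dollars per additional hundred sq ft of floor area
- |17.0604| > |5.6442| → Model A shows the stronger marginal effect

Notes:
- R² measures how tightly points cluster around the line; β₁ measures how steep the line is — they answer different questions.
- A better fit (higher R²) doesn't necessarily mean a more important relationship.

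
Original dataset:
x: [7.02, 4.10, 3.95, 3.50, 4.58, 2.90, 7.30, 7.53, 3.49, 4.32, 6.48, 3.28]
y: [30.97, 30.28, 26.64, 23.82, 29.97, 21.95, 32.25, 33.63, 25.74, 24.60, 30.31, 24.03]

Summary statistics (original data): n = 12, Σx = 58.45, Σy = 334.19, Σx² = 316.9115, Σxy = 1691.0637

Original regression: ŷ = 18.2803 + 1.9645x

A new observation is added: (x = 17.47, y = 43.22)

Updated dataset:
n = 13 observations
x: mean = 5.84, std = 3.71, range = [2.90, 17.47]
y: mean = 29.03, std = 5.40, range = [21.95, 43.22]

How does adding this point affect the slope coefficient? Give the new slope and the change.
The slope changes from 1.9645 to 1.3542 (change of -0.6103, or -31.1%).

The new point has HIGH LEVERAGE: x = 17.47 is far from the original mean x̄ = 58.45/12 ≈ 4.87 (original range [2.90, 7.53]).

Step 1: Update the sums with the new point (n goes from 12 to 13)
Σx  = 58.45 + 17.47 = 75.92
Σy  = 334.19 + 43.22 = 377.41
Σx² = 316.9115 + 17.47² = 316.9115 + 305.2009 = 622.1124
Σxy = 1691.0637 + 17.47×43.22 = 1691.0637 + 755.0534 = 2446.1171

Step 2: Recompute the slope with b₁ = (nΣxy − ΣxΣy) / (nΣx² − (Σx)²)
Numerator   = 13×2446.1171 − 75.92×377.41 = 31799.5223 − 28652.9672 = 3146.5551
Denominator = 13×622.1124 − 75.92² = 8087.4612 − 5763.8464 = 2323.6148
b₁(new) = 3146.5551 / 2323.6148 = 1.3542

(Same formula on the original sums: (12×1691.0637 − 58.45×334.19) / (12×316.9115 − 58.45²) = 759.3589 / 386.5355 = 1.9645, matching the given fit.)

Step 3: Change in slope
Δβ₁ = 1.3542 − 1.9645 = -0.6103
Relative change = -0.6103 / 1.9645 × 100% = -31.1%
→ the slope decreases when the point is added.

Because the point sits below the extension of the original line at a high-leverage x, it tilts the fit down.
In practice: refit with and without it and report both if conclusions differ.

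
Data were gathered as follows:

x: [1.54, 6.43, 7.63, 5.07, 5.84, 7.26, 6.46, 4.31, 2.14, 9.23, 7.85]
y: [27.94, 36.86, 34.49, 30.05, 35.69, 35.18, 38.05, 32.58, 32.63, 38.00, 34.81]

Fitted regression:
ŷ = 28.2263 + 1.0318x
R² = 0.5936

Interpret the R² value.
The model explains 59.36% of the variance in y (R² = 0.5936), leaving 40.64% unexplained; the fit is moderate.

The coefficient of determination R² is the fraction of the total variation in y that the fitted line accounts for.

Here R² = 0.5936:
- Explained: 59.36% of the variation in y
- Unexplained (residual): 100% − 59.36% = 40.64%
- Rule of thumb (below 0.3 weak; 0.3 to below 0.7 moderate; 0.7 and above strong) → moderate

Note: R² never decreases when predictors are added, so it should not be used alone to compare models of different size.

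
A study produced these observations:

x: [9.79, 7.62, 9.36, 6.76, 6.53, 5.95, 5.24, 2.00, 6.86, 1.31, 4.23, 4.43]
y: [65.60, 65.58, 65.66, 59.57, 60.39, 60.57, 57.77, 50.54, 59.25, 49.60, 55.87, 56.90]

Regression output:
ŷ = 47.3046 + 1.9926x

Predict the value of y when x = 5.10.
ŷ = 57.4669

Plug x = 5.10 into the fitted line:

ŷ = 47.3046 + 1.9926 × 5.10
ŷ = 47.3046 + 10.1623
ŷ = 57.4669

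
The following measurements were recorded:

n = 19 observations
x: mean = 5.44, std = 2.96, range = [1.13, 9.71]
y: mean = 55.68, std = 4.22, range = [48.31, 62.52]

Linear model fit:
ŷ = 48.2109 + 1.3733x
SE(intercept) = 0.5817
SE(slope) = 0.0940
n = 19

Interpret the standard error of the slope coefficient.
SE(slope) = 0.0940 measures the uncertainty in the estimated slope. The coefficient is estimated precisely (SE/|β̂₁| = 6.8%).

SE(β̂₁) = s / √Sxx, where s is the residual standard deviation and Sxx = Σ(x − x̄)². It is the yardstick for how far β̂₁ = 1.3733 could plausibly be from the true slope.

Relative precision:
- SE / |β̂₁| = 0.0940 / 1.3733 = 6.8%
- Rule of thumb (under 20%: precise; 20% to under 50%: moderately precise; 50% or more: imprecise) → precise

Rough 95% range (±2 SE): 1.3733 ± 0.1880 → (1.1853, 1.5613).

What drives SE(β̂₁): wider spread of x values → smaller SE; larger n (here n = 19) → smaller SE; more residual scatter → larger SE.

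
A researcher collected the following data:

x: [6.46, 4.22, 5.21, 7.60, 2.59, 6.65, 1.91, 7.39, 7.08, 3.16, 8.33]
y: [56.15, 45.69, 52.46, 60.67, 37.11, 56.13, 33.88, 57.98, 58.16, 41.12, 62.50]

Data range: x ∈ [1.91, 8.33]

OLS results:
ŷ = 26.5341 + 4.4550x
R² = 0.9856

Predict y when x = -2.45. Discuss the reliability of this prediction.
ŷ = 15.6194, but this is extrapolation (below the data range [1.91, 8.33]) and may be unreliable.

Prediction calculation:
ŷ = 26.5341 + 4.4550 × (-2.45)
ŷ = 15.6194

Reliability:
- Data range: x ∈ [1.91, 8.33]
- Prediction point: x = -2.45 is 4.36 units below the observed range → this is EXTRAPOLATION, not interpolation

Why that matters here:
- R² describes fit only over the sampled x values; it says nothing about behaviour beyond them
- Real relationships often flatten, saturate, or turn nonlinear at extremes

The R² = 0.9856 only validates the fit within [1.91, 8.33]; treat ŷ = 15.6194 with caution.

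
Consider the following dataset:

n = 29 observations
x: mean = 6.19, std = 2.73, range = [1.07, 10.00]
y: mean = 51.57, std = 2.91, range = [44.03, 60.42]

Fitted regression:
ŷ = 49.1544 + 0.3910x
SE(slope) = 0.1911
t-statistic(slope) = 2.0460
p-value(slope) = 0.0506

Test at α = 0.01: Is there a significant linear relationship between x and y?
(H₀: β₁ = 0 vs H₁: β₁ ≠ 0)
Since p-value = 0.0506 ≥ α = 0.01, fail to reject H₀ — the slope is not significantly different from 0.

Hypothesis test for the slope coefficient:

H₀: β₁ = 0 (no linear relationship)
H₁: β₁ ≠ 0 (linear relationship exists)

Test statistic: t = β̂₁ / SE(β̂₁) = 0.3910 / 0.1911 = 2.0460

The p-value (0.0506) is the probability, under H₀, of a t-statistic at least as extreme as |t| = 2.0460 (two-sided, df = n − 2 = 27).

Decision rule: reject H₀ if p-value < α.
p-value = 0.0506 ≥ α = 0.01 → fail to reject H₀.

At α = 0.01 the data do not provide convincing evidence of a nonzero slope.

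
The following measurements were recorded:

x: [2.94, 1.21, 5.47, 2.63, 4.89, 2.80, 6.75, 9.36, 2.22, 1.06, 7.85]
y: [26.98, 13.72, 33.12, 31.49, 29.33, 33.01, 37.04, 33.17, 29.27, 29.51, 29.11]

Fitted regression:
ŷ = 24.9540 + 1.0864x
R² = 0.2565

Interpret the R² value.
The model explains 25.65% of the variance in y (R² = 0.2565), leaving 74.35% unexplained; the fit is weak.

R² = 1 − SS_res/SS_tot compares the residual scatter to the total scatter of y about its mean.

Here R² = 0.2565:
- Explained: 25.65% of the variation in y
- Unexplained (residual): 100% − 25.65% = 74.35%
- Rule of thumb (below 0.3 weak; 0.3 to below 0.7 moderate; 0.7 and above strong) → weak

Equivalently, for simple linear regression R² = r², so |r| = √0.2565 ≈ 0.5065.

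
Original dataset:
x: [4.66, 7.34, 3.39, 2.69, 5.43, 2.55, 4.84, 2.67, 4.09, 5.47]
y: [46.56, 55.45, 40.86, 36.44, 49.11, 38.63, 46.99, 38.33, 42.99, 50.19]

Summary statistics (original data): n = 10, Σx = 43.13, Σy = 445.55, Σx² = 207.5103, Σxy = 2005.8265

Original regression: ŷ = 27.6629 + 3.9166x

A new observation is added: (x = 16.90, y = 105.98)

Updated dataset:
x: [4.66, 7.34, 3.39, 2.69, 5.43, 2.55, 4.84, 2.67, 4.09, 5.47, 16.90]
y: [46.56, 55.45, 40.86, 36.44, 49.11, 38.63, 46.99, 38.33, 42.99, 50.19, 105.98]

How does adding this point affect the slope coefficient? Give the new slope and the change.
Adding the point moves β₁ from 3.9166 to 4.7549, i.e. it increases by 0.8383 (+21.4%).

The new point has HIGH LEVERAGE: x = 16.90 is far from the original mean x̄ = 43.13/10 ≈ 4.31 (original range [2.55, 7.34]).

Step 1: Update the sums with the new point (n goes from 10 to 11)
Σx  = 43.13 + 16.90 = 60.03
Σy  = 445.55 + 105.98 = 551.53
Σx² = 207.5103 + 16.90² = 207.5103 + 285.6100 = 493.1203
Σxy = 2005.8265 + 16.90×105.98 = 2005.8265 + 1791.0620 = 3796.8885

Step 2: Recompute the slope with b₁ = (nΣxy − ΣxΣy) / (nΣx² − (Σx)²)
Numerator   = 11×3796.8885 − 60.03×551.53 = 41765.7735 − 33108.3459 = 8657.4276
Denominator = 11×493.1203 − 60.03² = 5424.3233 − 3603.6009 = 1820.7224
b₁(new) = 8657.4276 / 1820.7224 = 4.7549

(Same formula on the original sums: (10×2005.8265 − 43.13×445.55) / (10×207.5103 − 43.13²) = 841.6935 / 214.9061 = 3.9166, matching the given fit.)

Step 3: Change in slope
Δβ₁ = 4.7549 − 3.9166 = +0.8383
Relative change = +0.8383 / 3.9166 × 100% = +21.4%
→ the slope increases when the point is added.

Because the point sits above the extension of the original line at a high-leverage x, it tilts the fit up.
In practice: check such a point for data-entry or measurement error.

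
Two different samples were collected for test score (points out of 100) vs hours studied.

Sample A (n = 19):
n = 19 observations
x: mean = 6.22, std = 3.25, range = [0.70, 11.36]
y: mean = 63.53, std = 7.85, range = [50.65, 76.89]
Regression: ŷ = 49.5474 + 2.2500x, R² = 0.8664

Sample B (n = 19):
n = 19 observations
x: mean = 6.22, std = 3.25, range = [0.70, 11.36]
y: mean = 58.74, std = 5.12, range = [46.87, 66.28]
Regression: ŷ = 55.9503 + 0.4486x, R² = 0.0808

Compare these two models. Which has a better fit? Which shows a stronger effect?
Model A has the better fit (R² = 0.8664 vs 0.0808). Model A shows the stronger effect (|β₁| = 2.2500 vs 0.4486).

Model Comparison:

Which explains more variance? (R²)
- Model A: R² = 0.8664 → 86.64% of variance in test score explained
- Model B: R² = 0.0808 → 8.08% of variance in test score explained
- 0.8664 > 0.0808 → Model A has the better fit

Which has the larger per-hour effect? (|β₁|)
- Model A: β₁ = 2.2500 → predicted test score rises 2.2500 points per additional hour of study time
- Model B: β₁ = 0.4486 → predicted test score rises 0.4486 points per additional hour of study time
- |2.2500| > |0.4486| → Model A shows the stronger marginal effect

Note: A steeper slope doesn't make a better model if the scatter around the line is large.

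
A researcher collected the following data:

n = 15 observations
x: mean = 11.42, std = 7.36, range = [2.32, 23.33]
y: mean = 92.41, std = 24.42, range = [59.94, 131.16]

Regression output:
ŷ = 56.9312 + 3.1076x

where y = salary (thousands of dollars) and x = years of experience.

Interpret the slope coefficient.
An increase of one year in experience is associated with a 3.1076 thousand dollars increase in predicted salary.

The slope β₁ = 3.1076 gives the rate at which the fitted salary changes with experience.

Interpretation:
- Experience up by 1 year → predicted salary increases by 3.1076 thousand dollars
- The effect is assumed constant over the observed range of x (linearity)
- The slope describes association in these data, not necessarily a causal effect

The intercept β₀ = 56.9312 is the predicted salary when experience = 0; since the smallest observed x is 2.32, this is an extrapolation and mainly anchors the line.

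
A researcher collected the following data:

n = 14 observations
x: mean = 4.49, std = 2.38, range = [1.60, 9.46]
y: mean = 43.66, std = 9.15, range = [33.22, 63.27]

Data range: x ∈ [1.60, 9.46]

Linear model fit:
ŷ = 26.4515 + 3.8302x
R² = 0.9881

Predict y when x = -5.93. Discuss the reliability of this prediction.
ŷ = 3.7384 (extrapolation — x = -5.93 lies outside [1.60, 9.46], so reliability is low).

Prediction calculation:
ŷ = 26.4515 + 3.8302 × (-5.93)
ŷ = 3.7384

Reliability:
- Data range: x ∈ [1.60, 9.46]
- Prediction point: x = -5.93 is 7.53 units below the observed range → this is EXTRAPOLATION, not interpolation

Why that matters here:
- The linear relationship may not hold outside the observed range
- There are no observations near this x to validate the fitted line there

A defensible statement: 'if the linear trend continued to x = -5.93, y would be about 3.7384' — the premise is untested.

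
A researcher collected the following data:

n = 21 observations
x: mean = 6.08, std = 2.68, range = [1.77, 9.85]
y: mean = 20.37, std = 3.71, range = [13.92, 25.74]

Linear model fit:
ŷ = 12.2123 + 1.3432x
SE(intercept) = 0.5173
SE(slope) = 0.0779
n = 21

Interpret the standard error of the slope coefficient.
SE(β̂₁) = 0.0779 is the estimated standard deviation of the slope estimate across repeated samples; relative to β̂₁ = 1.3432 that is 5.8%, a precise estimate.

SE(β̂₁) = s / √Sxx, where s is the residual standard deviation and Sxx = Σ(x − x̄)². It is the yardstick for how far β̂₁ = 1.3432 could plausibly be from the true slope.

Relative precision:
- SE / |β̂₁| = 0.0779 / 1.3432 = 5.8%
- Rule of thumb (under 20%: precise; 20% to under 50%: moderately precise; 50% or more: imprecise) → precise

Link to interval estimation: a confidence interval for β₁ is β̂₁ ± t* × 0.0779, so SE sets the half-width per unit of t*.

What drives SE(β̂₁): more residual scatter → larger SE.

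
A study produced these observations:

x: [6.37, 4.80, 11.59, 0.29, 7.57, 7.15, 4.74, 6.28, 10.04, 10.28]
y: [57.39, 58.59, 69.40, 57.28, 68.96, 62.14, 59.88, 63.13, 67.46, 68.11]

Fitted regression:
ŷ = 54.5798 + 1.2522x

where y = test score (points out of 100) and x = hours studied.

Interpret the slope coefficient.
On average, test score is about 1.2522 points higher for every extra hour of study time.

β₁ = 1.2522 is the change in predicted test score (points) per additional hour of study time.

Interpretation:
- Study time up by 1 hour → predicted test score increases by 1.2522 points
- The effect is assumed constant over the observed range of x (linearity)

(β₀ = 54.5798 is the fitted value at x = 0 and is not part of the slope interpretation.)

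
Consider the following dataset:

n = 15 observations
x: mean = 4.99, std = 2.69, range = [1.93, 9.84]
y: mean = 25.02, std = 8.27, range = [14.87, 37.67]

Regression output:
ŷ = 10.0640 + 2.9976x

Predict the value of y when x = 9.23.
ŷ = 37.7318

Plug x = 9.23 into the fitted line:

ŷ = 10.0640 + 2.9976 × 9.23
ŷ = 10.0640 + 27.6678
ŷ = 37.7318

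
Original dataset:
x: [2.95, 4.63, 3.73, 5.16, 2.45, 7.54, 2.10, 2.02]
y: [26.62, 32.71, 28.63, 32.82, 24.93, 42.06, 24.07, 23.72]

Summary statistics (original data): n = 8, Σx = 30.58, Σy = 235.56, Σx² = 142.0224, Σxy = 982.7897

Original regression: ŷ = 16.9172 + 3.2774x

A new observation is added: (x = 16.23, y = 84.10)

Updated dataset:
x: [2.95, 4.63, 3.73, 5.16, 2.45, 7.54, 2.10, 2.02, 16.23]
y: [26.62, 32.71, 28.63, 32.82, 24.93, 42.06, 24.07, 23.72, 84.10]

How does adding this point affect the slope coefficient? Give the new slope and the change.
New slope β₁ = 4.2300 versus 3.2774 before: a change of +0.9526 (+29.1%).

x = 16.23 lies well outside the original x-range [2.02, 7.54] (x̄ ≈ 3.82), so this observation has high leverage and can move the slope substantially.

Step 1: Update the sums with the new point (n goes from 8 to 9)
Σx  = 30.58 + 16.23 = 46.81
Σy  = 235.56 + 84.10 = 319.66
Σx² = 142.0224 + 16.23² = 142.0224 + 263.4129 = 405.4353
Σxy = 982.7897 + 16.23×84.10 = 982.7897 + 1364.9430 = 2347.7327

Step 2: Recompute the slope with b₁ = (nΣxy − ΣxΣy) / (nΣx² − (Σx)²)
Numerator   = 9×2347.7327 − 46.81×319.66 = 21129.5943 − 14963.2846 = 6166.3097
Denominator = 9×405.4353 − 46.81² = 3648.9177 − 2191.1761 = 1457.7416
b₁(new) = 6166.3097 / 1457.7416 = 4.2300

(Same formula on the original sums: (8×982.7897 − 30.58×235.56) / (8×142.0224 − 30.58²) = 658.8928 / 201.0428 = 3.2774, matching the given fit.)

Step 3: Change in slope
Δβ₁ = 4.2300 − 3.2774 = +0.9526
Relative change = +0.9526 / 3.2774 × 100% = +29.1%
→ the slope increases when the point is added.

A high-leverage point only changes the slope if it is off the original line; here y = 84.10 is above the original trend, so the slope increases.
In practice: refit with and without it and report both if conclusions differ; examine leverage (hᵢ) and Cook's distance rather than deleting it automatically.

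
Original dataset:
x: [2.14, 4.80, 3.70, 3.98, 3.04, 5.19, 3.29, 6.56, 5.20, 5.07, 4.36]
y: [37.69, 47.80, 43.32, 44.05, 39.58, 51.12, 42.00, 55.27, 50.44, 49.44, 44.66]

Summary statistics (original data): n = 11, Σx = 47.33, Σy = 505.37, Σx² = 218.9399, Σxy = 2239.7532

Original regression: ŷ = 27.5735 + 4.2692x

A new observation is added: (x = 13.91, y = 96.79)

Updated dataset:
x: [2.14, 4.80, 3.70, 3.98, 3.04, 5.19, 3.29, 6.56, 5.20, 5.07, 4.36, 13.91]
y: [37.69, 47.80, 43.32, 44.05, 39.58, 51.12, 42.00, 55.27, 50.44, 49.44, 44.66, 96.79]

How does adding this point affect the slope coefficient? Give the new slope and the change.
Adding the point moves β₁ from 4.2692 to 5.1359, i.e. it increases by 0.8667 (+20.3%).

x = 13.91 lies well outside the original x-range [2.14, 6.56] (x̄ ≈ 4.30), so this observation has high leverage and can move the slope substantially.

Step 1: Update the sums with the new point (n goes from 11 to 12)
Σx  = 47.33 + 13.91 = 61.24
Σy  = 505.37 + 96.79 = 602.16
Σx² = 218.9399 + 13.91² = 218.9399 + 193.4881 = 412.4280
Σxy = 2239.7532 + 13.91×96.79 = 2239.7532 + 1346.3489 = 3586.1021

Step 2: Recompute the slope with b₁ = (nΣxy − ΣxΣy) / (nΣx² − (Σx)²)
Numerator   = 12×3586.1021 − 61.24×602.16 = 43033.2252 − 36876.2784 = 6156.9468
Denominator = 12×412.4280 − 61.24² = 4949.1360 − 3750.3376 = 1198.7984
b₁(new) = 6156.9468 / 1198.7984 = 5.1359

(Same formula on the original sums: (11×2239.7532 − 47.33×505.37) / (11×218.9399 − 47.33²) = 718.1231 / 168.2100 = 4.2692, matching the given fit.)

Step 3: Change in slope
Δβ₁ = 5.1359 − 4.2692 = +0.8667
Relative change = +0.8667 / 4.2692 × 100% = +20.3%
→ the slope increases when the point is added.

A high-leverage point only changes the slope if it is off the original line; here y = 96.79 is above the original trend, so the slope increases.
In practice: check such a point for data-entry or measurement error; examine leverage (hᵢ) and Cook's distance rather than deleting it automatically.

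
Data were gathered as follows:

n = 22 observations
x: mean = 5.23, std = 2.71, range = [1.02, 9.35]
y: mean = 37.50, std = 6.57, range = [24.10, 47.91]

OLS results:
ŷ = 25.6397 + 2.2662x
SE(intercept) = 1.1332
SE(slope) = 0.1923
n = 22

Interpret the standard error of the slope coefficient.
SE(β̂₁) = 0.1923 is the estimated standard deviation of the slope estimate across repeated samples; relative to β̂₁ = 2.2662 that is 8.5%, a precise estimate.

What SE measures:
- The standard error quantifies the sampling variability of the coefficient estimate
- It is the estimated standard deviation of β̂₁ across hypothetical repeated samples of the same size
- Smaller SE → more precise estimate

Relative precision:
- SE / |β̂₁| = 0.1923 / 2.2662 = 8.5%
- Rule of thumb (under 20%: precise; 20% to under 50%: moderately precise; 50% or more: imprecise) → precise

Rough 95% range (±2 SE): 2.2662 ± 0.3846 → (1.8816, 2.6508).

What drives SE(β̂₁): larger n (here n = 22) → smaller SE.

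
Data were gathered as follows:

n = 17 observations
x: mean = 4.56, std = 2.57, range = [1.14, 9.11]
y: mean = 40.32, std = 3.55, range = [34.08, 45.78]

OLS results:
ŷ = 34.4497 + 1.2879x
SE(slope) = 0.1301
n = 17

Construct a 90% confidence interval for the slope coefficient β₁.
The 90% CI for β₁ is (1.0598, 1.5160)

Confidence interval for the slope:

The 90% CI for β₁ is: β̂₁ ± t*(α/2, n-2) × SE(β̂₁)

Step 1: Find critical t-value
- Confidence level = 0.9
- Degrees of freedom = n - 2 = 17 - 2 = 15
- t*(α/2, 15) = 1.7531

Step 2: Calculate margin of error
Margin = 1.7531 × 0.1301 = 0.2281

Step 3: Construct interval
CI = 1.2879 ± 0.2281
CI = (1.0598, 1.5160)

Interpretation: We are 90% confident that the true slope β₁ lies between 1.0598 and 1.5160.
Both endpoints are positive, so the data support a genuinely positive slope at this confidence level.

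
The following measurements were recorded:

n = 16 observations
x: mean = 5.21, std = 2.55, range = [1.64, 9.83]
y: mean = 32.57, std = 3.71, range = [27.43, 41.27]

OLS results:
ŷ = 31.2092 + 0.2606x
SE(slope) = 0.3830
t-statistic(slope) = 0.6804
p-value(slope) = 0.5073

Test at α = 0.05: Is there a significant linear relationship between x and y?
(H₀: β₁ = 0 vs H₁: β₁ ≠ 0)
p-value = 0.5073 ≥ α = 0.05, so we fail to reject H₀. The relationship is not significant.

Hypothesis test for the slope coefficient:

H₀: β₁ = 0 (no linear relationship)
H₁: β₁ ≠ 0 (linear relationship exists)

Test statistic: t = β̂₁ / SE(β̂₁) = 0.2606 / 0.3830 = 0.6804

With df = 14, the two-sided p-value for |t| = 0.6804 is 0.5073.

Decision rule: reject H₀ if p-value < α.
p-value = 0.5073 ≥ α = 0.05 → fail to reject H₀.

At α = 0.05 the data do not provide convincing evidence of a nonzero slope.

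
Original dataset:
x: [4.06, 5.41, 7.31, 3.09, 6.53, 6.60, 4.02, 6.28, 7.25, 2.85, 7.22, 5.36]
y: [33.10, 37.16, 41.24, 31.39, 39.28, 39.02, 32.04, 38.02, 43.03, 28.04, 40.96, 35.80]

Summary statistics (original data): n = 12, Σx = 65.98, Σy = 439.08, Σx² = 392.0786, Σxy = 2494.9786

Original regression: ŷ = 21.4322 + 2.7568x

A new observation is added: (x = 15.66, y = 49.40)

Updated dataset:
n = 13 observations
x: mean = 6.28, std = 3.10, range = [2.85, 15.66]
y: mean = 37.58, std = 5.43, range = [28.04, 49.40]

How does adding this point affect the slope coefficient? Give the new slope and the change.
Adding the point moves β₁ from 2.7568 to 1.6124, i.e. it decreases by 1.1444 (-41.5%).

x = 15.66 lies well outside the original x-range [2.85, 7.31] (x̄ ≈ 5.50), so this observation has high leverage and can move the slope substantially.

Step 1: Update the sums with the new point (n goes from 12 to 13)
Σx  = 65.98 + 15.66 = 81.64
Σy  = 439.08 + 49.40 = 488.48
Σx² = 392.0786 + 15.66² = 392.0786 + 245.2356 = 637.3142
Σxy = 2494.9786 + 15.66×49.40 = 2494.9786 + 773.6040 = 3268.5826

Step 2: Recompute the slope with b₁ = (nΣxy − ΣxΣy) / (nΣx² − (Σx)²)
Numerator   = 13×3268.5826 − 81.64×488.48 = 42491.5738 − 39879.5072 = 2612.0666
Denominator = 13×637.3142 − 81.64² = 8285.0846 − 6665.0896 = 1619.9950
b₁(new) = 2612.0666 / 1619.9950 = 1.6124

(Same formula on the original sums: (12×2494.9786 − 65.98×439.08) / (12×392.0786 − 65.98²) = 969.2448 / 351.5828 = 2.7568, matching the given fit.)

Step 3: Change in slope
Δβ₁ = 1.6124 − 2.7568 = -1.1444
Relative change = -1.1444 / 2.7568 × 100% = -41.5%
→ the slope decreases when the point is added.

Because the point sits below the extension of the original line at a high-leverage x, it tilts the fit down.
In practice: examine leverage (hᵢ) and Cook's distance rather than deleting it automatically.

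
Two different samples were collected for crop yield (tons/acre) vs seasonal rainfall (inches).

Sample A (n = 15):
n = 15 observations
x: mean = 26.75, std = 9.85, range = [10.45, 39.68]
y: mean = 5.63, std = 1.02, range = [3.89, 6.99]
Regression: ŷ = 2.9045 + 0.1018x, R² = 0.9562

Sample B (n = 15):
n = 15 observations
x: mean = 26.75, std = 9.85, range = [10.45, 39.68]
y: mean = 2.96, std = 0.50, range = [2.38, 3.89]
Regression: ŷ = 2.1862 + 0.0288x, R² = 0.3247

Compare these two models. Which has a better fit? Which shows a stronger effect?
Model A has the better fit (R² = 0.9562 vs 0.3247). Model A shows the stronger effect (|β₁| = 0.1018 vs 0.0288).

Model Comparison:

Which explains more variance? (R²)
- Model A: R² = 0.9562 → 95.62% of variance in crop yield explained
- Model B: R² = 0.3247 → 32.47% of variance in crop yield explained
- 0.9562 > 0.3247 → Model A has the better fit

Which has the larger per-inch effect? (|β₁|)
- Model A: β₁ = 0.1018 → predicted crop yield rises 0.1018 tons/acre per additional inch of rainfall
- Model B: β₁ = 0.0288 → predicted crop yield rises 0.0288 tons/acre per additional inch of rainfall
- |0.1018| > |0.0288| → Model A shows the stronger marginal effect

Notes:
- A steeper slope doesn't make a better model if the scatter around the line is large.
- A better fit (higher R²) doesn't necessarily mean a more important relationship.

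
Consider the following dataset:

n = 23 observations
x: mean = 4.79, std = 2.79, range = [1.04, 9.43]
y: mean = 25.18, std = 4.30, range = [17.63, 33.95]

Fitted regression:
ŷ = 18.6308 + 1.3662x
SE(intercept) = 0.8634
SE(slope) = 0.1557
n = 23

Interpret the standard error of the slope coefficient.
SE(slope) = 0.1557 measures the uncertainty in the estimated slope. The coefficient is estimated precisely (SE/|β̂₁| = 11.4%).

SE(β̂₁) = s / √Sxx, where s is the residual standard deviation and Sxx = Σ(x − x̄)². It is the yardstick for how far β̂₁ = 1.3662 could plausibly be from the true slope.

Relative precision:
- SE / |β̂₁| = 0.1557 / 1.3662 = 11.4%
- Rule of thumb (under 20%: precise; 20% to under 50%: moderately precise; 50% or more: imprecise) → precise

Link to the t-test: t = β̂₁ / SE(β̂₁) = 1.3662 / 0.1557 = 8.7746, the statistic for H₀: β₁ = 0.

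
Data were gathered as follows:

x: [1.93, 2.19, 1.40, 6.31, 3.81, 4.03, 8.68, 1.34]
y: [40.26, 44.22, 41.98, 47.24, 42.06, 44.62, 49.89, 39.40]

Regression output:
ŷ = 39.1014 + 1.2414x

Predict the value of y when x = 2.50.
ŷ = 42.2049

To predict y for x = 2.50, substitute into the regression equation:

ŷ = 39.1014 + 1.2414 × 2.50
ŷ = 39.1014 + 3.1035
ŷ = 42.2049

This is a point prediction; actual observations scatter around it by roughly the residual standard deviation.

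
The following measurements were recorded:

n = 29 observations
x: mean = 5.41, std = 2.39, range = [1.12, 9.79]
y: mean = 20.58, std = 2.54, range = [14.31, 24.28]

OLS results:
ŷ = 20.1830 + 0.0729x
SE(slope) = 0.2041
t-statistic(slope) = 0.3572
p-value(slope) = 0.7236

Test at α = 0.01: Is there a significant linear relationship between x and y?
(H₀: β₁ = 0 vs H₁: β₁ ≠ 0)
Since p-value = 0.7236 ≥ α = 0.01, fail to reject H₀ — the slope is not significantly different from 0.

Hypothesis test for the slope coefficient:

H₀: β₁ = 0 (no linear relationship)
H₁: β₁ ≠ 0 (linear relationship exists)

Test statistic: t = β̂₁ / SE(β̂₁) = 0.0729 / 0.2041 = 0.3572

The p-value (0.7236) is the probability, under H₀, of a t-statistic at least as extreme as |t| = 0.3572 (two-sided, df = n − 2 = 27).

Decision rule: reject H₀ if p-value < α.
p-value = 0.7236 ≥ α = 0.01 → fail to reject H₀.

Conclusion: the linear association between x and y is not significant at the 1% level.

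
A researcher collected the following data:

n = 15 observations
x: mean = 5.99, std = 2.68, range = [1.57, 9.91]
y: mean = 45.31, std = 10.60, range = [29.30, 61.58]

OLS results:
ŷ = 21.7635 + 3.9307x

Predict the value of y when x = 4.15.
ŷ = 38.0759

To predict y for x = 4.15, substitute into the regression equation:

ŷ = 21.7635 + 3.9307 × 4.15
ŷ = 21.7635 + 16.3124
ŷ = 38.0759

This is a point prediction; actual observations scatter around it by roughly the residual standard deviation.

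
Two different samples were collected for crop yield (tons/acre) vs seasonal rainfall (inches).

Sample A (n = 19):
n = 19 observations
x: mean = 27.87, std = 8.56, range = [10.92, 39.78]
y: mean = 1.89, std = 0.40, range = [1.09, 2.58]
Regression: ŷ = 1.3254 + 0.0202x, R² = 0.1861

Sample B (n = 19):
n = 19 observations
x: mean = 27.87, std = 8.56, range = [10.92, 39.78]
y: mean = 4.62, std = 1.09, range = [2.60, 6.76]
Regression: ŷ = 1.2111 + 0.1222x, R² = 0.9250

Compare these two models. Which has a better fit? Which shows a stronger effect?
Model B has the better fit (R² = 0.9250 vs 0.1861). Model B shows the stronger effect (|β₁| = 0.1222 vs 0.0202).

Model Comparison:

Goodness of fit (R²):
- Model A: R² = 0.1861 → 18.61% of variance in crop yield explained
- Model B: R² = 0.9250 → 92.50% of variance in crop yield explained
- 0.9250 > 0.1861 → Model B has the better fit

Effect size (slope magnitude):
- Model A: β₁ = 0.0202 → predicted crop yield rises 0.0202 tons/acre per additional inch of rainfall
- Model B: β₁ = 0.1222 → predicted crop yield rises 0.1222 tons/acre per additional inch of rainfall
- |0.0202| < |0.1222| → Model B shows the stronger marginal effect

Note: A steeper slope doesn't make a better model if the scatter around the line is large.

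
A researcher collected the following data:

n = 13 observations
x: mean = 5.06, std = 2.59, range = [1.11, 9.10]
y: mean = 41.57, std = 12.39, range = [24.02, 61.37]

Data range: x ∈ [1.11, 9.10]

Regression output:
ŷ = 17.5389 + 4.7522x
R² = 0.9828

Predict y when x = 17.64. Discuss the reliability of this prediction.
The equation gives ŷ = 101.3677; however x = 17.64 is 8.54 units above the observed range, so this extrapolated value should not be trusted.

Prediction calculation:
ŷ = 17.5389 + 4.7522 × 17.64
ŷ = 101.3677

Reliability:
- Data range: x ∈ [1.11, 9.10]
- Prediction point: x = 17.64 is 8.54 units above the observed range → this is EXTRAPOLATION, not interpolation

Why that matters here:
- The linear relationship may not hold outside the observed range
- R² describes fit only over the sampled x values; it says nothing about behaviour beyond them
- The standard error of prediction grows with (x − x̄)², and x = 17.64 is far from x̄ = 5.06

A defensible statement: 'if the linear trend continued to x = 17.64, y would be about 101.3677' — the premise is untested.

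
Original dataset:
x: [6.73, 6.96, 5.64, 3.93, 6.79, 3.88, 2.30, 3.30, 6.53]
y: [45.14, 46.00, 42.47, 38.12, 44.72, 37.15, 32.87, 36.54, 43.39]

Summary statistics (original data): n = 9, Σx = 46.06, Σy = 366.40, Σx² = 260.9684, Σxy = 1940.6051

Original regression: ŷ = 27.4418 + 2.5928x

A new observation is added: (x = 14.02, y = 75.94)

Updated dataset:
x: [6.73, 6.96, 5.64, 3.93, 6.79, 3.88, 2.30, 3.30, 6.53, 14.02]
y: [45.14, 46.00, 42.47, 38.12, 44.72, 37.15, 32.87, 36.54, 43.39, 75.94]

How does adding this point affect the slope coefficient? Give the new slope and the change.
New slope β₁ = 3.6006 versus 2.5928 before: a change of +1.0078 (+38.9%).

The new point has HIGH LEVERAGE: x = 14.02 is far from the original mean x̄ = 46.06/9 ≈ 5.12 (original range [2.30, 6.96]).

Step 1: Update the sums with the new point (n goes from 9 to 10)
Σx  = 46.06 + 14.02 = 60.08
Σy  = 366.40 + 75.94 = 442.34
Σx² = 260.9684 + 14.02² = 260.9684 + 196.5604 = 457.5288
Σxy = 1940.6051 + 14.02×75.94 = 1940.6051 + 1064.6788 = 3005.2839

Step 2: Recompute the slope with b₁ = (nΣxy − ΣxΣy) / (nΣx² − (Σx)²)
Numerator   = 10×3005.2839 − 60.08×442.34 = 30052.8390 − 26575.7872 = 3477.0518
Denominator = 10×457.5288 − 60.08² = 4575.2880 − 3609.6064 = 965.6816
b₁(new) = 3477.0518 / 965.6816 = 3.6006

(Same formula on the original sums: (9×1940.6051 − 46.06×366.40) / (9×260.9684 − 46.06²) = 589.0619 / 227.1920 = 2.5928, matching the given fit.)

Step 3: Change in slope
Δβ₁ = 3.6006 − 2.5928 = +1.0078
Relative change = +1.0078 / 2.5928 × 100% = +38.9%
→ the slope increases when the point is added.

A high-leverage point only changes the slope if it is off the original line; here y = 75.94 is above the original trend, so the slope increases.
In practice: refit with and without it and report both if conclusions differ; check such a point for data-entry or measurement error.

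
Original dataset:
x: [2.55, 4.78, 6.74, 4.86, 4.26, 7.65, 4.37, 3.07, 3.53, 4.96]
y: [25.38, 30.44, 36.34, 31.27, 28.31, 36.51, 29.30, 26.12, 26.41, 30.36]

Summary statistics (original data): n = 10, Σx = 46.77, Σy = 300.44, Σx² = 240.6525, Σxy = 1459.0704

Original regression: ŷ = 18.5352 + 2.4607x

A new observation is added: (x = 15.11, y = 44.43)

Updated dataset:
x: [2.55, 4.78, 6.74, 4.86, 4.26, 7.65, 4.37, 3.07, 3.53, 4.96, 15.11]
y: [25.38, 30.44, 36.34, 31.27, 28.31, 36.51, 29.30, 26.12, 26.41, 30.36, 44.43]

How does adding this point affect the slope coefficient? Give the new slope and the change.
New slope β₁ = 1.5750 versus 2.4607 before: a change of -0.8857 (-36.0%).

The new point has HIGH LEVERAGE: x = 15.11 is far from the original mean x̄ = 46.77/10 ≈ 4.68 (original range [2.55, 7.65]).

Step 1: Update the sums with the new point (n goes from 10 to 11)
Σx  = 46.77 + 15.11 = 61.88
Σy  = 300.44 + 44.43 = 344.87
Σx² = 240.6525 + 15.11² = 240.6525 + 228.3121 = 468.9646
Σxy = 1459.0704 + 15.11×44.43 = 1459.0704 + 671.3373 = 2130.4077

Step 2: Recompute the slope with b₁ = (nΣxy − ΣxΣy) / (nΣx² − (Σx)²)
Numerator   = 11×2130.4077 − 61.88×344.87 = 23434.4847 − 21340.5556 = 2093.9291
Denominator = 11×468.9646 − 61.88² = 5158.6106 − 3829.1344 = 1329.4762
b₁(new) = 2093.9291 / 1329.4762 = 1.5750

(Same formula on the original sums: (10×1459.0704 − 46.77×300.44) / (10×240.6525 − 46.77²) = 539.1252 / 219.0921 = 2.4607, matching the given fit.)

Step 3: Change in slope
Δβ₁ = 1.5750 − 2.4607 = -0.8857
Relative change = -0.8857 / 2.4607 × 100% = -36.0%
→ the slope decreases when the point is added.

Because the point sits below the extension of the original line at a high-leverage x, it tilts the fit down.
In practice: examine leverage (hᵢ) and Cook's distance rather than deleting it automatically.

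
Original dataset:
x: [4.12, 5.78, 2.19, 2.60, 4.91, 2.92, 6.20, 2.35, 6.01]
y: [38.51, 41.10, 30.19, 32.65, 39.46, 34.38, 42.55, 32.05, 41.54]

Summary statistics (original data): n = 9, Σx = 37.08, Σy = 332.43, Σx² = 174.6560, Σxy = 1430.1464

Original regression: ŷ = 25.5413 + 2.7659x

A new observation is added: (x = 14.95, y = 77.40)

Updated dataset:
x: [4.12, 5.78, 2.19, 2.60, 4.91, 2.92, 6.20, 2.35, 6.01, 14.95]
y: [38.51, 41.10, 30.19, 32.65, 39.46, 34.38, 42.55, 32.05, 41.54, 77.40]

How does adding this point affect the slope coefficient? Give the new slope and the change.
Adding the point moves β₁ from 2.7659 to 3.5696, i.e. it increases by 0.8037 (+29.1%).

x = 14.95 lies well outside the original x-range [2.19, 6.20] (x̄ ≈ 4.12), so this observation has high leverage and can move the slope substantially.

Step 1: Update the sums with the new point (n goes from 9 to 10)
Σx  = 37.08 + 14.95 = 52.03
Σy  = 332.43 + 77.40 = 409.83
Σx² = 174.6560 + 14.95² = 174.6560 + 223.5025 = 398.1585
Σxy = 1430.1464 + 14.95×77.40 = 1430.1464 + 1157.1300 = 2587.2764

Step 2: Recompute the slope with b₁ = (nΣxy − ΣxΣy) / (nΣx² − (Σx)²)
Numerator   = 10×2587.2764 − 52.03×409.83 = 25872.7640 − 21323.4549 = 4549.3091
Denominator = 10×398.1585 − 52.03² = 3981.5850 − 2707.1209 = 1274.4641
b₁(new) = 4549.3091 / 1274.4641 = 3.5696

(Same formula on the original sums: (9×1430.1464 − 37.08×332.43) / (9×174.6560 − 37.08²) = 544.8132 / 196.9776 = 2.7659, matching the given fit.)

Step 3: Change in slope
Δβ₁ = 3.5696 − 2.7659 = +0.8037
Relative change = +0.8037 / 2.7659 × 100% = +29.1%
→ the slope increases when the point is added.

Because the point sits above the extension of the original line at a high-leverage x, it tilts the fit up.
In practice: check such a point for data-entry or measurement error.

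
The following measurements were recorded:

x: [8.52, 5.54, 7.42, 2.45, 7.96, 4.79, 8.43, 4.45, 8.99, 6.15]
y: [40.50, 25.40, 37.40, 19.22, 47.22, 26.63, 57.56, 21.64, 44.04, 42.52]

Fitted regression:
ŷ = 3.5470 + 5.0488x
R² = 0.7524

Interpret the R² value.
R² = 0.7524 means 75.24% of the variation in y is explained by the linear relationship with x. This indicates a strong fit.

The coefficient of determination R² is the fraction of the total variation in y that the fitted line accounts for.

Here R² = 0.7524:
- Explained: 75.24% of the variation in y
- Unexplained (residual): 100% − 75.24% = 24.76%
- Rule of thumb (below 0.3 weak; 0.3 to below 0.7 moderate; 0.7 and above strong) → strong

Note: R² never decreases when predictors are added, so it should not be used alone to compare models of different size.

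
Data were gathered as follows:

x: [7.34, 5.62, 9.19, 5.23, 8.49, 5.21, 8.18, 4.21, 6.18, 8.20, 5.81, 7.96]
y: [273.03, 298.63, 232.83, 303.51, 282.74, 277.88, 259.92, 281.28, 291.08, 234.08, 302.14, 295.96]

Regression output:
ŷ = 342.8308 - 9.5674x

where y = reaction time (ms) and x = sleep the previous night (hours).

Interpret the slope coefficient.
On average, reaction time is about 9.5674 ms lower for every extra hour of sleep.

The slope β₁ = -9.5674 gives the rate at which the fitted reaction time changes with sleep.

Interpretation:
- Sleep up by 1 hour → predicted reaction time decreases by 9.5674 ms
- The effect is assumed constant over the observed range of x (linearity)

The intercept β₀ = 342.8308 is the predicted reaction time when sleep = 0; since the smallest observed x is 4.21, this is an extrapolation and mainly anchors the line.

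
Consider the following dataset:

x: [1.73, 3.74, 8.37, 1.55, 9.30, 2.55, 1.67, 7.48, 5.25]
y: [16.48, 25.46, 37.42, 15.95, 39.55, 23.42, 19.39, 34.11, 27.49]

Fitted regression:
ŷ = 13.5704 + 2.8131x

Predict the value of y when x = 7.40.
ŷ = 34.3873

To predict y for x = 7.40, substitute into the regression equation:

ŷ = 13.5704 + 2.8131 × 7.40
ŷ = 13.5704 + 20.8169
ŷ = 34.3873

This is the fitted mean response at that x — an individual observation would come with a wider prediction interval.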